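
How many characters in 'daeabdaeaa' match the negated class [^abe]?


Negated class [^abe] matches any char NOT in {a, b, e}
Scanning 'daeabdaeaa':
  pos 0: 'd' -> MATCH
  pos 1: 'a' -> no (excluded)
  pos 2: 'e' -> no (excluded)
  pos 3: 'a' -> no (excluded)
  pos 4: 'b' -> no (excluded)
  pos 5: 'd' -> MATCH
  pos 6: 'a' -> no (excluded)
  pos 7: 'e' -> no (excluded)
  pos 8: 'a' -> no (excluded)
  pos 9: 'a' -> no (excluded)
Total matches: 2

2


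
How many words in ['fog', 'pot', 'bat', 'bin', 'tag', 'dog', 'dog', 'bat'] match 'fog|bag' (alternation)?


Alternation 'fog|bag' matches either 'fog' or 'bag'.
Checking each word:
  'fog' -> MATCH
  'pot' -> no
  'bat' -> no
  'bin' -> no
  'tag' -> no
  'dog' -> no
  'dog' -> no
  'bat' -> no
Matches: ['fog']
Count: 1

1


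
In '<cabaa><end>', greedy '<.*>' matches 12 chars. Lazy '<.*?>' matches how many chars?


Greedy '<.*>' tries to match as MUCH as possible.
Lazy '<.*?>' tries to match as LITTLE as possible.

String: '<cabaa><end>'
Greedy '<.*>' starts at first '<' and extends to the LAST '>': '<cabaa><end>' (12 chars)
Lazy '<.*?>' starts at first '<' and stops at the FIRST '>': '<cabaa>' (7 chars)

7


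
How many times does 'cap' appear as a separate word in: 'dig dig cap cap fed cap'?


Scanning each word for exact match 'cap':
  Word 1: 'dig' -> no
  Word 2: 'dig' -> no
  Word 3: 'cap' -> MATCH
  Word 4: 'cap' -> MATCH
  Word 5: 'fed' -> no
  Word 6: 'cap' -> MATCH
Total matches: 3

3


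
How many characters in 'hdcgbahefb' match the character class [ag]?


Character class [ag] matches any of: {a, g}
Scanning string 'hdcgbahefb' character by character:
  pos 0: 'h' -> no
  pos 1: 'd' -> no
  pos 2: 'c' -> no
  pos 3: 'g' -> MATCH
  pos 4: 'b' -> no
  pos 5: 'a' -> MATCH
  pos 6: 'h' -> no
  pos 7: 'e' -> no
  pos 8: 'f' -> no
  pos 9: 'b' -> no
Total matches: 2

2


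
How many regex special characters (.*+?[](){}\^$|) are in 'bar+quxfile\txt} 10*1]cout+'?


Regex special characters are: . * + ? [ ] ( ) { } \ ^ $ |
Scanning 'bar+quxfile\txt} 10*1]cout+':
  pos 3: '+' -> SPECIAL
  pos 11: '\' -> SPECIAL
  pos 15: '}' -> SPECIAL
  pos 19: '*' -> SPECIAL
  pos 21: ']' -> SPECIAL
  pos 26: '+' -> SPECIAL
Special chars found: ['+', '\\', '}', '*', ']', '+']
Total: 6

6


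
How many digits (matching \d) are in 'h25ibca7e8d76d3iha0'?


\d matches any digit 0-9.
Scanning 'h25ibca7e8d76d3iha0':
  pos 1: '2' -> DIGIT
  pos 2: '5' -> DIGIT
  pos 7: '7' -> DIGIT
  pos 9: '8' -> DIGIT
  pos 11: '7' -> DIGIT
  pos 12: '6' -> DIGIT
  pos 14: '3' -> DIGIT
  pos 18: '0' -> DIGIT
Digits found: ['2', '5', '7', '8', '7', '6', '3', '0']
Total: 8

8


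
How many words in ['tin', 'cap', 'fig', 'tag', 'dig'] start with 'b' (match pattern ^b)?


Pattern ^b anchors to start of word. Check which words begin with 'b':
  'tin' -> no
  'cap' -> no
  'fig' -> no
  'tag' -> no
  'dig' -> no
Matching words: []
Count: 0

0


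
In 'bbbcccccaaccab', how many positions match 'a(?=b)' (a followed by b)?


Lookahead 'a(?=b)' matches 'a' only when followed by 'b'.
String: 'bbbcccccaaccab'
Checking each position where char is 'a':
  pos 8: 'a' -> no (next='a')
  pos 9: 'a' -> no (next='c')
  pos 12: 'a' -> MATCH (next='b')
Matching positions: [12]
Count: 1

1


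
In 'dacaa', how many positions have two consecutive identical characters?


Looking for consecutive identical characters in 'dacaa':
  pos 0-1: 'd' vs 'a' -> different
  pos 1-2: 'a' vs 'c' -> different
  pos 2-3: 'c' vs 'a' -> different
  pos 3-4: 'a' vs 'a' -> MATCH ('aa')
Consecutive identical pairs: ['aa']
Count: 1

1


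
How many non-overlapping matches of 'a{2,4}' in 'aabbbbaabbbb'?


Pattern 'a{2,4}' matches between 2 and 4 consecutive a's (greedy).
String: 'aabbbbaabbbb'
Finding runs of a's and applying greedy matching:
  Run at pos 0: 'aa' (length 2)
  Run at pos 6: 'aa' (length 2)
Matches: ['aa', 'aa']
Count: 2

2


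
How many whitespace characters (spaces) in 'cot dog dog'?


\s matches whitespace characters (spaces, tabs, etc.).
Text: 'cot dog dog'
This text has 3 words separated by spaces.
Number of spaces = number of words - 1 = 3 - 1 = 2

2


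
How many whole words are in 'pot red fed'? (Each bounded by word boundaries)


Word boundaries (\b) mark the start/end of each word.
Text: 'pot red fed'
Splitting by whitespace:
  Word 1: 'pot'
  Word 2: 'red'
  Word 3: 'fed'
Total whole words: 3

3


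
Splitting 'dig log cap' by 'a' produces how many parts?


Splitting by 'a' breaks the string at each occurrence of the separator.
Text: 'dig log cap'
Parts after split:
  Part 1: 'dig log c'
  Part 2: 'p'
Total parts: 2

2


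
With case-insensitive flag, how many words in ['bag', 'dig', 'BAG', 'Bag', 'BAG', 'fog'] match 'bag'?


Case-insensitive matching: compare each word's lowercase form to 'bag'.
  'bag' -> lower='bag' -> MATCH
  'dig' -> lower='dig' -> no
  'BAG' -> lower='bag' -> MATCH
  'Bag' -> lower='bag' -> MATCH
  'BAG' -> lower='bag' -> MATCH
  'fog' -> lower='fog' -> no
Matches: ['bag', 'BAG', 'Bag', 'BAG']
Count: 4

4


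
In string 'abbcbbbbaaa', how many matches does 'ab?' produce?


Pattern 'ab?' matches 'a' optionally followed by 'b'.
String: 'abbcbbbbaaa'
Scanning left to right for 'a' then checking next char:
  Match 1: 'ab' (a followed by b)
  Match 2: 'a' (a not followed by b)
  Match 3: 'a' (a not followed by b)
  Match 4: 'a' (a not followed by b)
Total matches: 4

4


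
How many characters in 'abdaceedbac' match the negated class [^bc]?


Negated class [^bc] matches any char NOT in {b, c}
Scanning 'abdaceedbac':
  pos 0: 'a' -> MATCH
  pos 1: 'b' -> no (excluded)
  pos 2: 'd' -> MATCH
  pos 3: 'a' -> MATCH
  pos 4: 'c' -> no (excluded)
  pos 5: 'e' -> MATCH
  pos 6: 'e' -> MATCH
  pos 7: 'd' -> MATCH
  pos 8: 'b' -> no (excluded)
  pos 9: 'a' -> MATCH
  pos 10: 'c' -> no (excluded)
Total matches: 7

7


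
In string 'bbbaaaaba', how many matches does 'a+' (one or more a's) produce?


Pattern 'a+' matches one or more consecutive a's.
String: 'bbbaaaaba'
Scanning for runs of a:
  Match 1: 'aaaa' (length 4)
  Match 2: 'a' (length 1)
Total matches: 2

2


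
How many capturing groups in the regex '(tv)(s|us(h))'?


To count capturing groups, count each '(' that starts a group.
Pattern: '(tv)(s|us(h))'
Walking through the pattern:
  Position 0: '(' -> group #1
  Position 4: '(' -> group #2
  Position 9: '(' -> group #3
Total capturing groups: 3

3


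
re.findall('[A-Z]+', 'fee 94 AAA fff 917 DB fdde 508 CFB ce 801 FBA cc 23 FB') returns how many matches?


Pattern '[A-Z]+' finds one or more uppercase letters.
Text: 'fee 94 AAA fff 917 DB fdde 508 CFB ce 801 FBA cc 23 FB'
Scanning for matches:
  Match 1: 'AAA'
  Match 2: 'DB'
  Match 3: 'CFB'
  Match 4: 'FBA'
  Match 5: 'FB'
Total matches: 5

5


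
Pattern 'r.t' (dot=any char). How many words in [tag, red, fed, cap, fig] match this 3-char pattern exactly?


Pattern 'r.t' means: starts with 'r', any single char, ends with 't'.
Checking each word (must be exactly 3 chars):
  'tag' (len=3): no
  'red' (len=3): no
  'fed' (len=3): no
  'cap' (len=3): no
  'fig' (len=3): no
Matching words: []
Total: 0

0


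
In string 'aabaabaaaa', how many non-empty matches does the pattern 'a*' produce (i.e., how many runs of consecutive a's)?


Pattern 'a*' matches zero or more a's. We want non-empty runs of consecutive a's.
String: 'aabaabaaaa'
Walking through the string to find runs of a's:
  Run 1: positions 0-1 -> 'aa'
  Run 2: positions 3-4 -> 'aa'
  Run 3: positions 6-9 -> 'aaaa'
Non-empty runs found: ['aa', 'aa', 'aaaa']
Count: 3

3


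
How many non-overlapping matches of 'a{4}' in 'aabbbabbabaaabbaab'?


Pattern 'a{4}' matches exactly 4 consecutive a's (greedy, non-overlapping).
String: 'aabbbabbabaaabbaab'
Scanning for runs of a's:
  Run at pos 0: 'aa' (length 2) -> 0 match(es)
  Run at pos 5: 'a' (length 1) -> 0 match(es)
  Run at pos 8: 'a' (length 1) -> 0 match(es)
  Run at pos 10: 'aaa' (length 3) -> 0 match(es)
  Run at pos 15: 'aa' (length 2) -> 0 match(es)
Matches found: []
Total: 0

0


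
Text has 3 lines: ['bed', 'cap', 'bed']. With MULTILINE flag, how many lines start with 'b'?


With MULTILINE flag, ^ matches the start of each line.
Lines: ['bed', 'cap', 'bed']
Checking which lines start with 'b':
  Line 1: 'bed' -> MATCH
  Line 2: 'cap' -> no
  Line 3: 'bed' -> MATCH
Matching lines: ['bed', 'bed']
Count: 2

2


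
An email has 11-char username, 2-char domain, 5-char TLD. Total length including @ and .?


An email address has format: username@domain.tld
Username length: 11
'@' character: 1
Domain length: 2
'.' character: 1
TLD length: 5
Total = 11 + 1 + 2 + 1 + 5 = 20

20


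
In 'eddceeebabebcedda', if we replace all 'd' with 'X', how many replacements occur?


re.sub('d', 'X', text) replaces every occurrence of 'd' with 'X'.
Text: 'eddceeebabebcedda'
Scanning for 'd':
  pos 1: 'd' -> replacement #1
  pos 2: 'd' -> replacement #2
  pos 14: 'd' -> replacement #3
  pos 15: 'd' -> replacement #4
Total replacements: 4

4


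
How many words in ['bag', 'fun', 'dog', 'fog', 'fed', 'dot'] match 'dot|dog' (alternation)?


Alternation 'dot|dog' matches either 'dot' or 'dog'.
Checking each word:
  'bag' -> no
  'fun' -> no
  'dog' -> MATCH
  'fog' -> no
  'fed' -> no
  'dot' -> MATCH
Matches: ['dog', 'dot']
Count: 2

2


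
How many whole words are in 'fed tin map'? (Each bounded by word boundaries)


Word boundaries (\b) mark the start/end of each word.
Text: 'fed tin map'
Splitting by whitespace:
  Word 1: 'fed'
  Word 2: 'tin'
  Word 3: 'map'
Total whole words: 3

3


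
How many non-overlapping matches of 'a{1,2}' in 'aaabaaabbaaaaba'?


Pattern 'a{1,2}' matches between 1 and 2 consecutive a's (greedy).
String: 'aaabaaabbaaaaba'
Finding runs of a's and applying greedy matching:
  Run at pos 0: 'aaa' (length 3)
  Run at pos 4: 'aaa' (length 3)
  Run at pos 9: 'aaaa' (length 4)
  Run at pos 14: 'a' (length 1)
Matches: ['aa', 'a', 'aa', 'a', 'aa', 'aa', 'a']
Count: 7

7


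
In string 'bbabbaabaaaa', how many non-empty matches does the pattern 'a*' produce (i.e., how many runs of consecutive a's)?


Pattern 'a*' matches zero or more a's. We want non-empty runs of consecutive a's.
String: 'bbabbaabaaaa'
Walking through the string to find runs of a's:
  Run 1: positions 2-2 -> 'a'
  Run 2: positions 5-6 -> 'aa'
  Run 3: positions 8-11 -> 'aaaa'
Non-empty runs found: ['a', 'aa', 'aaaa']
Count: 3

3


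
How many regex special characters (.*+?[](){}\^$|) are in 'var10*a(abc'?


Regex special characters are: . * + ? [ ] ( ) { } \ ^ $ |
Scanning 'var10*a(abc':
  pos 5: '*' -> SPECIAL
  pos 7: '(' -> SPECIAL
Special chars found: ['*', '(']
Total: 2

2


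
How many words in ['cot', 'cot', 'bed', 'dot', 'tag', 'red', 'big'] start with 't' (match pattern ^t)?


Pattern ^t anchors to start of word. Check which words begin with 't':
  'cot' -> no
  'cot' -> no
  'bed' -> no
  'dot' -> no
  'tag' -> MATCH (starts with 't')
  'red' -> no
  'big' -> no
Matching words: ['tag']
Count: 1

1


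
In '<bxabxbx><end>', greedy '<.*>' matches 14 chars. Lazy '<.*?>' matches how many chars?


Greedy '<.*>' tries to match as MUCH as possible.
Lazy '<.*?>' tries to match as LITTLE as possible.

String: '<bxabxbx><end>'
Greedy '<.*>' starts at first '<' and extends to the LAST '>': '<bxabxbx><end>' (14 chars)
Lazy '<.*?>' starts at first '<' and stops at the FIRST '>': '<bxabxbx>' (9 chars)

9


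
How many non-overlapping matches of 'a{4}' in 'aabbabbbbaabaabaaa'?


Pattern 'a{4}' matches exactly 4 consecutive a's (greedy, non-overlapping).
String: 'aabbabbbbaabaabaaa'
Scanning for runs of a's:
  Run at pos 0: 'aa' (length 2) -> 0 match(es)
  Run at pos 4: 'a' (length 1) -> 0 match(es)
  Run at pos 9: 'aa' (length 2) -> 0 match(es)
  Run at pos 12: 'aa' (length 2) -> 0 match(es)
  Run at pos 15: 'aaa' (length 3) -> 0 match(es)
Matches found: []
Total: 0

0


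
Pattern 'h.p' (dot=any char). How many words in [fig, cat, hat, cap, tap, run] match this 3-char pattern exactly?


Pattern 'h.p' means: starts with 'h', any single char, ends with 'p'.
Checking each word (must be exactly 3 chars):
  'fig' (len=3): no
  'cat' (len=3): no
  'hat' (len=3): no
  'cap' (len=3): no
  'tap' (len=3): no
  'run' (len=3): no
Matching words: []
Total: 0

0


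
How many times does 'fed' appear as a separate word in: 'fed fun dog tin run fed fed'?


Scanning each word for exact match 'fed':
  Word 1: 'fed' -> MATCH
  Word 2: 'fun' -> no
  Word 3: 'dog' -> no
  Word 4: 'tin' -> no
  Word 5: 'run' -> no
  Word 6: 'fed' -> MATCH
  Word 7: 'fed' -> MATCH
Total matches: 3

3


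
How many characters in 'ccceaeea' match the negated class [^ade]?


Negated class [^ade] matches any char NOT in {a, d, e}
Scanning 'ccceaeea':
  pos 0: 'c' -> MATCH
  pos 1: 'c' -> MATCH
  pos 2: 'c' -> MATCH
  pos 3: 'e' -> no (excluded)
  pos 4: 'a' -> no (excluded)
  pos 5: 'e' -> no (excluded)
  pos 6: 'e' -> no (excluded)
  pos 7: 'a' -> no (excluded)
Total matches: 3

3


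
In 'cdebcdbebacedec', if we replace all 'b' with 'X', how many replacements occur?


re.sub('b', 'X', text) replaces every occurrence of 'b' with 'X'.
Text: 'cdebcdbebacedec'
Scanning for 'b':
  pos 3: 'b' -> replacement #1
  pos 6: 'b' -> replacement #2
  pos 8: 'b' -> replacement #3
Total replacements: 3

3


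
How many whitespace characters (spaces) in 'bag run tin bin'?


\s matches whitespace characters (spaces, tabs, etc.).
Text: 'bag run tin bin'
This text has 4 words separated by spaces.
Number of spaces = number of words - 1 = 4 - 1 = 3

3


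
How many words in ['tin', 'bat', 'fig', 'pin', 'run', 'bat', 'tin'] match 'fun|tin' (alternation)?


Alternation 'fun|tin' matches either 'fun' or 'tin'.
Checking each word:
  'tin' -> MATCH
  'bat' -> no
  'fig' -> no
  'pin' -> no
  'run' -> no
  'bat' -> no
  'tin' -> MATCH
Matches: ['tin', 'tin']
Count: 2

2


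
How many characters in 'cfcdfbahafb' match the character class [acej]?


Character class [acej] matches any of: {a, c, e, j}
Scanning string 'cfcdfbahafb' character by character:
  pos 0: 'c' -> MATCH
  pos 1: 'f' -> no
  pos 2: 'c' -> MATCH
  pos 3: 'd' -> no
  pos 4: 'f' -> no
  pos 5: 'b' -> no
  pos 6: 'a' -> MATCH
  pos 7: 'h' -> no
  pos 8: 'a' -> MATCH
  pos 9: 'f' -> no
  pos 10: 'b' -> no
Total matches: 4

4


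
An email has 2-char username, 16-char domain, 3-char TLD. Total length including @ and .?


An email address has format: username@domain.tld
Username length: 2
'@' character: 1
Domain length: 16
'.' character: 1
TLD length: 3
Total = 2 + 1 + 16 + 1 + 3 = 23

23


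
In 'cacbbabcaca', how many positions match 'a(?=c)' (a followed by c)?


Lookahead 'a(?=c)' matches 'a' only when followed by 'c'.
String: 'cacbbabcaca'
Checking each position where char is 'a':
  pos 1: 'a' -> MATCH (next='c')
  pos 5: 'a' -> no (next='b')
  pos 8: 'a' -> MATCH (next='c')
Matching positions: [1, 8]
Count: 2

2


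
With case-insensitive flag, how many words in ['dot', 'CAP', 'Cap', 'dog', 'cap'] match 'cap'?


Case-insensitive matching: compare each word's lowercase form to 'cap'.
  'dot' -> lower='dot' -> no
  'CAP' -> lower='cap' -> MATCH
  'Cap' -> lower='cap' -> MATCH
  'dog' -> lower='dog' -> no
  'cap' -> lower='cap' -> MATCH
Matches: ['CAP', 'Cap', 'cap']
Count: 3

3


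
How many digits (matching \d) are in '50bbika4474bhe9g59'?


\d matches any digit 0-9.
Scanning '50bbika4474bhe9g59':
  pos 0: '5' -> DIGIT
  pos 1: '0' -> DIGIT
  pos 7: '4' -> DIGIT
  pos 8: '4' -> DIGIT
  pos 9: '7' -> DIGIT
  pos 10: '4' -> DIGIT
  pos 14: '9' -> DIGIT
  pos 16: '5' -> DIGIT
  pos 17: '9' -> DIGIT
Digits found: ['5', '0', '4', '4', '7', '4', '9', '5', '9']
Total: 9

9


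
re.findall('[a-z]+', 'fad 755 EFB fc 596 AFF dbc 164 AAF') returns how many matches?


Pattern '[a-z]+' finds one or more lowercase letters.
Text: 'fad 755 EFB fc 596 AFF dbc 164 AAF'
Scanning for matches:
  Match 1: 'fad'
  Match 2: 'fc'
  Match 3: 'dbc'
Total matches: 3

3


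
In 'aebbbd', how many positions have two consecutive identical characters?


Looking for consecutive identical characters in 'aebbbd':
  pos 0-1: 'a' vs 'e' -> different
  pos 1-2: 'e' vs 'b' -> different
  pos 2-3: 'b' vs 'b' -> MATCH ('bb')
  pos 3-4: 'b' vs 'b' -> MATCH ('bb')
  pos 4-5: 'b' vs 'd' -> different
Consecutive identical pairs: ['bb', 'bb']
Count: 2

2


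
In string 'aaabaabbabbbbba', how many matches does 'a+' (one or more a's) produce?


Pattern 'a+' matches one or more consecutive a's.
String: 'aaabaabbabbbbba'
Scanning for runs of a:
  Match 1: 'aaa' (length 3)
  Match 2: 'aa' (length 2)
  Match 3: 'a' (length 1)
  Match 4: 'a' (length 1)
Total matches: 4

4


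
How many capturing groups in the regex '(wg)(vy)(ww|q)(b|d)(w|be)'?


To count capturing groups, count each '(' that starts a group.
Pattern: '(wg)(vy)(ww|q)(b|d)(w|be)'
Walking through the pattern:
  Position 0: '(' -> group #1
  Position 4: '(' -> group #2
  Position 8: '(' -> group #3
  Position 14: '(' -> group #4
  Position 19: '(' -> group #5
Total capturing groups: 5

5


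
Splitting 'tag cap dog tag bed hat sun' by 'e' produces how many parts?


Splitting by 'e' breaks the string at each occurrence of the separator.
Text: 'tag cap dog tag bed hat sun'
Parts after split:
  Part 1: 'tag cap dog tag b'
  Part 2: 'd hat sun'
Total parts: 2

2


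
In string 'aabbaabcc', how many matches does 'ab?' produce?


Pattern 'ab?' matches 'a' optionally followed by 'b'.
String: 'aabbaabcc'
Scanning left to right for 'a' then checking next char:
  Match 1: 'a' (a not followed by b)
  Match 2: 'ab' (a followed by b)
  Match 3: 'a' (a not followed by b)
  Match 4: 'ab' (a followed by b)
Total matches: 4

4


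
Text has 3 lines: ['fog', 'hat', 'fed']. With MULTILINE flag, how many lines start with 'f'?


With MULTILINE flag, ^ matches the start of each line.
Lines: ['fog', 'hat', 'fed']
Checking which lines start with 'f':
  Line 1: 'fog' -> MATCH
  Line 2: 'hat' -> no
  Line 3: 'fed' -> MATCH
Matching lines: ['fog', 'fed']
Count: 2

2


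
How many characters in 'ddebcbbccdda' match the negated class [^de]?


Negated class [^de] matches any char NOT in {d, e}
Scanning 'ddebcbbccdda':
  pos 0: 'd' -> no (excluded)
  pos 1: 'd' -> no (excluded)
  pos 2: 'e' -> no (excluded)
  pos 3: 'b' -> MATCH
  pos 4: 'c' -> MATCH
  pos 5: 'b' -> MATCH
  pos 6: 'b' -> MATCH
  pos 7: 'c' -> MATCH
  pos 8: 'c' -> MATCH
  pos 9: 'd' -> no (excluded)
  pos 10: 'd' -> no (excluded)
  pos 11: 'a' -> MATCH
Total matches: 7

7


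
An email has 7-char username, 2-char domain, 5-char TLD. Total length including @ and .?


An email address has format: username@domain.tld
Username length: 7
'@' character: 1
Domain length: 2
'.' character: 1
TLD length: 5
Total = 7 + 1 + 2 + 1 + 5 = 16

16


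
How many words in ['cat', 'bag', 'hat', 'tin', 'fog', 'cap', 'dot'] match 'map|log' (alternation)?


Alternation 'map|log' matches either 'map' or 'log'.
Checking each word:
  'cat' -> no
  'bag' -> no
  'hat' -> no
  'tin' -> no
  'fog' -> no
  'cap' -> no
  'dot' -> no
Matches: []
Count: 0

0


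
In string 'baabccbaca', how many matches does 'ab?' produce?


Pattern 'ab?' matches 'a' optionally followed by 'b'.
String: 'baabccbaca'
Scanning left to right for 'a' then checking next char:
  Match 1: 'a' (a not followed by b)
  Match 2: 'ab' (a followed by b)
  Match 3: 'a' (a not followed by b)
  Match 4: 'a' (a not followed by b)
Total matches: 4

4


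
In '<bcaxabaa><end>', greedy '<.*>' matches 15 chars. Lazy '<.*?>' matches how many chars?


Greedy '<.*>' tries to match as MUCH as possible.
Lazy '<.*?>' tries to match as LITTLE as possible.

String: '<bcaxabaa><end>'
Greedy '<.*>' starts at first '<' and extends to the LAST '>': '<bcaxabaa><end>' (15 chars)
Lazy '<.*?>' starts at first '<' and stops at the FIRST '>': '<bcaxabaa>' (10 chars)

10


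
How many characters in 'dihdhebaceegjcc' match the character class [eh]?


Character class [eh] matches any of: {e, h}
Scanning string 'dihdhebaceegjcc' character by character:
  pos 0: 'd' -> no
  pos 1: 'i' -> no
  pos 2: 'h' -> MATCH
  pos 3: 'd' -> no
  pos 4: 'h' -> MATCH
  pos 5: 'e' -> MATCH
  pos 6: 'b' -> no
  pos 7: 'a' -> no
  pos 8: 'c' -> no
  pos 9: 'e' -> MATCH
  pos 10: 'e' -> MATCH
  pos 11: 'g' -> no
  pos 12: 'j' -> no
  pos 13: 'c' -> no
  pos 14: 'c' -> no
Total matches: 5

5


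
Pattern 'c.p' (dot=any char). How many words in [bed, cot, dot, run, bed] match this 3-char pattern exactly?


Pattern 'c.p' means: starts with 'c', any single char, ends with 'p'.
Checking each word (must be exactly 3 chars):
  'bed' (len=3): no
  'cot' (len=3): no
  'dot' (len=3): no
  'run' (len=3): no
  'bed' (len=3): no
Matching words: []
Total: 0

0


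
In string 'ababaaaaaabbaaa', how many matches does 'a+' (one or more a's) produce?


Pattern 'a+' matches one or more consecutive a's.
String: 'ababaaaaaabbaaa'
Scanning for runs of a:
  Match 1: 'a' (length 1)
  Match 2: 'a' (length 1)
  Match 3: 'aaaaaa' (length 6)
  Match 4: 'aaa' (length 3)
Total matches: 4

4


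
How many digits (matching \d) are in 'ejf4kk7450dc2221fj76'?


\d matches any digit 0-9.
Scanning 'ejf4kk7450dc2221fj76':
  pos 3: '4' -> DIGIT
  pos 6: '7' -> DIGIT
  pos 7: '4' -> DIGIT
  pos 8: '5' -> DIGIT
  pos 9: '0' -> DIGIT
  pos 12: '2' -> DIGIT
  pos 13: '2' -> DIGIT
  pos 14: '2' -> DIGIT
  pos 15: '1' -> DIGIT
  pos 18: '7' -> DIGIT
  pos 19: '6' -> DIGIT
Digits found: ['4', '7', '4', '5', '0', '2', '2', '2', '1', '7', '6']
Total: 11

11


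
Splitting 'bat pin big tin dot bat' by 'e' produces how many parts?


Splitting by 'e' breaks the string at each occurrence of the separator.
Text: 'bat pin big tin dot bat'
Parts after split:
  Part 1: 'bat pin big tin dot bat'
Total parts: 1

1


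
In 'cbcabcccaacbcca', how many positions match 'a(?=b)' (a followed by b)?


Lookahead 'a(?=b)' matches 'a' only when followed by 'b'.
String: 'cbcabcccaacbcca'
Checking each position where char is 'a':
  pos 3: 'a' -> MATCH (next='b')
  pos 8: 'a' -> no (next='a')
  pos 9: 'a' -> no (next='c')
Matching positions: [3]
Count: 1

1


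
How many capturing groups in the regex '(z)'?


To count capturing groups, count each '(' that starts a group.
Pattern: '(z)'
Walking through the pattern:
  Position 0: '(' -> group #1
Total capturing groups: 1

1


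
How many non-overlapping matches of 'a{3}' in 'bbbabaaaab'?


Pattern 'a{3}' matches exactly 3 consecutive a's (greedy, non-overlapping).
String: 'bbbabaaaab'
Scanning for runs of a's:
  Run at pos 3: 'a' (length 1) -> 0 match(es)
  Run at pos 5: 'aaaa' (length 4) -> 1 match(es)
Matches found: ['aaa']
Total: 1

1


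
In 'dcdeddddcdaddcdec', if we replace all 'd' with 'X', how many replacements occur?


re.sub('d', 'X', text) replaces every occurrence of 'd' with 'X'.
Text: 'dcdeddddcdaddcdec'
Scanning for 'd':
  pos 0: 'd' -> replacement #1
  pos 2: 'd' -> replacement #2
  pos 4: 'd' -> replacement #3
  pos 5: 'd' -> replacement #4
  pos 6: 'd' -> replacement #5
  pos 7: 'd' -> replacement #6
  pos 9: 'd' -> replacement #7
  pos 11: 'd' -> replacement #8
  pos 12: 'd' -> replacement #9
  pos 14: 'd' -> replacement #10
Total replacements: 10

10


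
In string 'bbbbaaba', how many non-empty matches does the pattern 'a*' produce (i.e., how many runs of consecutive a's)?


Pattern 'a*' matches zero or more a's. We want non-empty runs of consecutive a's.
String: 'bbbbaaba'
Walking through the string to find runs of a's:
  Run 1: positions 4-5 -> 'aa'
  Run 2: positions 7-7 -> 'a'
Non-empty runs found: ['aa', 'a']
Count: 2

2


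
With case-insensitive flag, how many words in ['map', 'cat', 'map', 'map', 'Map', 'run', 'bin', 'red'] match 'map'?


Case-insensitive matching: compare each word's lowercase form to 'map'.
  'map' -> lower='map' -> MATCH
  'cat' -> lower='cat' -> no
  'map' -> lower='map' -> MATCH
  'map' -> lower='map' -> MATCH
  'Map' -> lower='map' -> MATCH
  'run' -> lower='run' -> no
  'bin' -> lower='bin' -> no
  'red' -> lower='red' -> no
Matches: ['map', 'map', 'map', 'Map']
Count: 4

4


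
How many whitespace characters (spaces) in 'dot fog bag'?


\s matches whitespace characters (spaces, tabs, etc.).
Text: 'dot fog bag'
This text has 3 words separated by spaces.
Number of spaces = number of words - 1 = 3 - 1 = 2

2


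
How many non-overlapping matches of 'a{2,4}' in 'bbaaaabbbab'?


Pattern 'a{2,4}' matches between 2 and 4 consecutive a's (greedy).
String: 'bbaaaabbbab'
Finding runs of a's and applying greedy matching:
  Run at pos 2: 'aaaa' (length 4)
  Run at pos 9: 'a' (length 1)
Matches: ['aaaa']
Count: 1

1


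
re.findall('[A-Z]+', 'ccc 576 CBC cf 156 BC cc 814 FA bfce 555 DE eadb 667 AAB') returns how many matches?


Pattern '[A-Z]+' finds one or more uppercase letters.
Text: 'ccc 576 CBC cf 156 BC cc 814 FA bfce 555 DE eadb 667 AAB'
Scanning for matches:
  Match 1: 'CBC'
  Match 2: 'BC'
  Match 3: 'FA'
  Match 4: 'DE'
  Match 5: 'AAB'
Total matches: 5

5


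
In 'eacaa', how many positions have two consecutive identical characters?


Looking for consecutive identical characters in 'eacaa':
  pos 0-1: 'e' vs 'a' -> different
  pos 1-2: 'a' vs 'c' -> different
  pos 2-3: 'c' vs 'a' -> different
  pos 3-4: 'a' vs 'a' -> MATCH ('aa')
Consecutive identical pairs: ['aa']
Count: 1

1


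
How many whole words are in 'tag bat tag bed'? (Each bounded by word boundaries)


Word boundaries (\b) mark the start/end of each word.
Text: 'tag bat tag bed'
Splitting by whitespace:
  Word 1: 'tag'
  Word 2: 'bat'
  Word 3: 'tag'
  Word 4: 'bed'
Total whole words: 4

4


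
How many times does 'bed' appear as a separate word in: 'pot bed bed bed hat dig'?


Scanning each word for exact match 'bed':
  Word 1: 'pot' -> no
  Word 2: 'bed' -> MATCH
  Word 3: 'bed' -> MATCH
  Word 4: 'bed' -> MATCH
  Word 5: 'hat' -> no
  Word 6: 'dig' -> no
Total matches: 3

3


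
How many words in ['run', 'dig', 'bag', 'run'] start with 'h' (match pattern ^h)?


Pattern ^h anchors to start of word. Check which words begin with 'h':
  'run' -> no
  'dig' -> no
  'bag' -> no
  'run' -> no
Matching words: []
Count: 0

0


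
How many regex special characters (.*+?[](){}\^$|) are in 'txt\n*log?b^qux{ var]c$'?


Regex special characters are: . * + ? [ ] ( ) { } \ ^ $ |
Scanning 'txt\n*log?b^qux{ var]c$':
  pos 3: '\' -> SPECIAL
  pos 5: '*' -> SPECIAL
  pos 9: '?' -> SPECIAL
  pos 11: '^' -> SPECIAL
  pos 15: '{' -> SPECIAL
  pos 20: ']' -> SPECIAL
  pos 22: '$' -> SPECIAL
Special chars found: ['\\', '*', '?', '^', '{', ']', '$']
Total: 7

7


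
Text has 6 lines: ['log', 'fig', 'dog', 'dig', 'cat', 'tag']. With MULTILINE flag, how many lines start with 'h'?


With MULTILINE flag, ^ matches the start of each line.
Lines: ['log', 'fig', 'dog', 'dig', 'cat', 'tag']
Checking which lines start with 'h':
  Line 1: 'log' -> no
  Line 2: 'fig' -> no
  Line 3: 'dog' -> no
  Line 4: 'dig' -> no
  Line 5: 'cat' -> no
  Line 6: 'tag' -> no
Matching lines: []
Count: 0

0


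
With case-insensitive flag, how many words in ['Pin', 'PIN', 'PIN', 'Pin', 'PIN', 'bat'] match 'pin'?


Case-insensitive matching: compare each word's lowercase form to 'pin'.
  'Pin' -> lower='pin' -> MATCH
  'PIN' -> lower='pin' -> MATCH
  'PIN' -> lower='pin' -> MATCH
  'Pin' -> lower='pin' -> MATCH
  'PIN' -> lower='pin' -> MATCH
  'bat' -> lower='bat' -> no
Matches: ['Pin', 'PIN', 'PIN', 'Pin', 'PIN']
Count: 5

5


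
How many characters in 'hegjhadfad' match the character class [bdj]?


Character class [bdj] matches any of: {b, d, j}
Scanning string 'hegjhadfad' character by character:
  pos 0: 'h' -> no
  pos 1: 'e' -> no
  pos 2: 'g' -> no
  pos 3: 'j' -> MATCH
  pos 4: 'h' -> no
  pos 5: 'a' -> no
  pos 6: 'd' -> MATCH
  pos 7: 'f' -> no
  pos 8: 'a' -> no
  pos 9: 'd' -> MATCH
Total matches: 3

3


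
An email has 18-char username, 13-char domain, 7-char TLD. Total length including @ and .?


An email address has format: username@domain.tld
Username length: 18
'@' character: 1
Domain length: 13
'.' character: 1
TLD length: 7
Total = 18 + 1 + 13 + 1 + 7 = 40

40


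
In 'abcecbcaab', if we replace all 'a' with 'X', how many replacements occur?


re.sub('a', 'X', text) replaces every occurrence of 'a' with 'X'.
Text: 'abcecbcaab'
Scanning for 'a':
  pos 0: 'a' -> replacement #1
  pos 7: 'a' -> replacement #2
  pos 8: 'a' -> replacement #3
Total replacements: 3

3


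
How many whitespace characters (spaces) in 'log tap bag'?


\s matches whitespace characters (spaces, tabs, etc.).
Text: 'log tap bag'
This text has 3 words separated by spaces.
Number of spaces = number of words - 1 = 3 - 1 = 2

2


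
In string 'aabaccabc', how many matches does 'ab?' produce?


Pattern 'ab?' matches 'a' optionally followed by 'b'.
String: 'aabaccabc'
Scanning left to right for 'a' then checking next char:
  Match 1: 'a' (a not followed by b)
  Match 2: 'ab' (a followed by b)
  Match 3: 'a' (a not followed by b)
  Match 4: 'ab' (a followed by b)
Total matches: 4

4


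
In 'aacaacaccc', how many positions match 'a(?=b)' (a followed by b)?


Lookahead 'a(?=b)' matches 'a' only when followed by 'b'.
String: 'aacaacaccc'
Checking each position where char is 'a':
  pos 0: 'a' -> no (next='a')
  pos 1: 'a' -> no (next='c')
  pos 3: 'a' -> no (next='a')
  pos 4: 'a' -> no (next='c')
  pos 6: 'a' -> no (next='c')
Matching positions: []
Count: 0

0


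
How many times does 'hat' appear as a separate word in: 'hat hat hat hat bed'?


Scanning each word for exact match 'hat':
  Word 1: 'hat' -> MATCH
  Word 2: 'hat' -> MATCH
  Word 3: 'hat' -> MATCH
  Word 4: 'hat' -> MATCH
  Word 5: 'bed' -> no
Total matches: 4

4


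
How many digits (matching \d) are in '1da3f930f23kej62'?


\d matches any digit 0-9.
Scanning '1da3f930f23kej62':
  pos 0: '1' -> DIGIT
  pos 3: '3' -> DIGIT
  pos 5: '9' -> DIGIT
  pos 6: '3' -> DIGIT
  pos 7: '0' -> DIGIT
  pos 9: '2' -> DIGIT
  pos 10: '3' -> DIGIT
  pos 14: '6' -> DIGIT
  pos 15: '2' -> DIGIT
Digits found: ['1', '3', '9', '3', '0', '2', '3', '6', '2']
Total: 9

9


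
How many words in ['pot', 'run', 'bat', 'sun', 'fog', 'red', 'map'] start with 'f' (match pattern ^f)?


Pattern ^f anchors to start of word. Check which words begin with 'f':
  'pot' -> no
  'run' -> no
  'bat' -> no
  'sun' -> no
  'fog' -> MATCH (starts with 'f')
  'red' -> no
  'map' -> no
Matching words: ['fog']
Count: 1

1


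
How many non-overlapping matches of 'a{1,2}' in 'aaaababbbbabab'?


Pattern 'a{1,2}' matches between 1 and 2 consecutive a's (greedy).
String: 'aaaababbbbabab'
Finding runs of a's and applying greedy matching:
  Run at pos 0: 'aaaa' (length 4)
  Run at pos 5: 'a' (length 1)
  Run at pos 10: 'a' (length 1)
  Run at pos 12: 'a' (length 1)
Matches: ['aa', 'aa', 'a', 'a', 'a']
Count: 5

5


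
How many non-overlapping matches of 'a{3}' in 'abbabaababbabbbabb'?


Pattern 'a{3}' matches exactly 3 consecutive a's (greedy, non-overlapping).
String: 'abbabaababbabbbabb'
Scanning for runs of a's:
  Run at pos 0: 'a' (length 1) -> 0 match(es)
  Run at pos 3: 'a' (length 1) -> 0 match(es)
  Run at pos 5: 'aa' (length 2) -> 0 match(es)
  Run at pos 8: 'a' (length 1) -> 0 match(es)
  Run at pos 11: 'a' (length 1) -> 0 match(es)
  Run at pos 15: 'a' (length 1) -> 0 match(es)
Matches found: []
Total: 0

0


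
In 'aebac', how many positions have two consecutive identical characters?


Looking for consecutive identical characters in 'aebac':
  pos 0-1: 'a' vs 'e' -> different
  pos 1-2: 'e' vs 'b' -> different
  pos 2-3: 'b' vs 'a' -> different
  pos 3-4: 'a' vs 'c' -> different
Consecutive identical pairs: []
Count: 0

0


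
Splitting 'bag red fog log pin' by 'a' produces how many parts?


Splitting by 'a' breaks the string at each occurrence of the separator.
Text: 'bag red fog log pin'
Parts after split:
  Part 1: 'b'
  Part 2: 'g red fog log pin'
Total parts: 2

2


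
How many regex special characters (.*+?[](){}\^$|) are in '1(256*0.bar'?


Regex special characters are: . * + ? [ ] ( ) { } \ ^ $ |
Scanning '1(256*0.bar':
  pos 1: '(' -> SPECIAL
  pos 5: '*' -> SPECIAL
  pos 7: '.' -> SPECIAL
Special chars found: ['(', '*', '.']
Total: 3

3


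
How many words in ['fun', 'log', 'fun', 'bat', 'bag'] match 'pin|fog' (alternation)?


Alternation 'pin|fog' matches either 'pin' or 'fog'.
Checking each word:
  'fun' -> no
  'log' -> no
  'fun' -> no
  'bat' -> no
  'bag' -> no
Matches: []
Count: 0

0


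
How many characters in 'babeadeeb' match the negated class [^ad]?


Negated class [^ad] matches any char NOT in {a, d}
Scanning 'babeadeeb':
  pos 0: 'b' -> MATCH
  pos 1: 'a' -> no (excluded)
  pos 2: 'b' -> MATCH
  pos 3: 'e' -> MATCH
  pos 4: 'a' -> no (excluded)
  pos 5: 'd' -> no (excluded)
  pos 6: 'e' -> MATCH
  pos 7: 'e' -> MATCH
  pos 8: 'b' -> MATCH
Total matches: 6

6


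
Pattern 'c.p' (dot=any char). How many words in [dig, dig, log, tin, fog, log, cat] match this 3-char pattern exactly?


Pattern 'c.p' means: starts with 'c', any single char, ends with 'p'.
Checking each word (must be exactly 3 chars):
  'dig' (len=3): no
  'dig' (len=3): no
  'log' (len=3): no
  'tin' (len=3): no
  'fog' (len=3): no
  'log' (len=3): no
  'cat' (len=3): no
Matching words: []
Total: 0

0


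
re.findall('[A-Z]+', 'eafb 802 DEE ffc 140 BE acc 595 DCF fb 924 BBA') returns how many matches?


Pattern '[A-Z]+' finds one or more uppercase letters.
Text: 'eafb 802 DEE ffc 140 BE acc 595 DCF fb 924 BBA'
Scanning for matches:
  Match 1: 'DEE'
  Match 2: 'BE'
  Match 3: 'DCF'
  Match 4: 'BBA'
Total matches: 4

4


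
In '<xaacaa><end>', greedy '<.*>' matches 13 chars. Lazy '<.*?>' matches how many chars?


Greedy '<.*>' tries to match as MUCH as possible.
Lazy '<.*?>' tries to match as LITTLE as possible.

String: '<xaacaa><end>'
Greedy '<.*>' starts at first '<' and extends to the LAST '>': '<xaacaa><end>' (13 chars)
Lazy '<.*?>' starts at first '<' and stops at the FIRST '>': '<xaacaa>' (8 chars)

8


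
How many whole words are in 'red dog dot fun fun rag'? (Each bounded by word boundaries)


Word boundaries (\b) mark the start/end of each word.
Text: 'red dog dot fun fun rag'
Splitting by whitespace:
  Word 1: 'red'
  Word 2: 'dog'
  Word 3: 'dot'
  Word 4: 'fun'
  Word 5: 'fun'
  Word 6: 'rag'
Total whole words: 6

6


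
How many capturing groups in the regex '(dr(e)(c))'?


To count capturing groups, count each '(' that starts a group.
Pattern: '(dr(e)(c))'
Walking through the pattern:
  Position 0: '(' -> group #1
  Position 3: '(' -> group #2
  Position 6: '(' -> group #3
Total capturing groups: 3

3


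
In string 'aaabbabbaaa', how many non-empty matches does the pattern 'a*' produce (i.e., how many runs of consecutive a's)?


Pattern 'a*' matches zero or more a's. We want non-empty runs of consecutive a's.
String: 'aaabbabbaaa'
Walking through the string to find runs of a's:
  Run 1: positions 0-2 -> 'aaa'
  Run 2: positions 5-5 -> 'a'
  Run 3: positions 8-10 -> 'aaa'
Non-empty runs found: ['aaa', 'a', 'aaa']
Count: 3

3


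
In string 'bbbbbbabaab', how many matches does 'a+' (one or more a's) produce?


Pattern 'a+' matches one or more consecutive a's.
String: 'bbbbbbabaab'
Scanning for runs of a:
  Match 1: 'a' (length 1)
  Match 2: 'aa' (length 2)
Total matches: 2

2


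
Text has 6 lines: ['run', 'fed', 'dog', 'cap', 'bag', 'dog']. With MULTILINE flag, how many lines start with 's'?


With MULTILINE flag, ^ matches the start of each line.
Lines: ['run', 'fed', 'dog', 'cap', 'bag', 'dog']
Checking which lines start with 's':
  Line 1: 'run' -> no
  Line 2: 'fed' -> no
  Line 3: 'dog' -> no
  Line 4: 'cap' -> no
  Line 5: 'bag' -> no
  Line 6: 'dog' -> no
Matching lines: []
Count: 0

0


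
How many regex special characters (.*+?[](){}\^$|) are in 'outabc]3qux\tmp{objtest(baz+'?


Regex special characters are: . * + ? [ ] ( ) { } \ ^ $ |
Scanning 'outabc]3qux\tmp{objtest(baz+':
  pos 6: ']' -> SPECIAL
  pos 11: '\' -> SPECIAL
  pos 15: '{' -> SPECIAL
  pos 23: '(' -> SPECIAL
  pos 27: '+' -> SPECIAL
Special chars found: [']', '\\', '{', '(', '+']
Total: 5

5


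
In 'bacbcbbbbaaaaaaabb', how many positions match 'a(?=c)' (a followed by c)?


Lookahead 'a(?=c)' matches 'a' only when followed by 'c'.
String: 'bacbcbbbbaaaaaaabb'
Checking each position where char is 'a':
  pos 1: 'a' -> MATCH (next='c')
  pos 9: 'a' -> no (next='a')
  pos 10: 'a' -> no (next='a')
  pos 11: 'a' -> no (next='a')
  pos 12: 'a' -> no (next='a')
  pos 13: 'a' -> no (next='a')
  pos 14: 'a' -> no (next='a')
  pos 15: 'a' -> no (next='b')
Matching positions: [1]
Count: 1

1


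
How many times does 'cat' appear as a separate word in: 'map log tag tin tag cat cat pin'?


Scanning each word for exact match 'cat':
  Word 1: 'map' -> no
  Word 2: 'log' -> no
  Word 3: 'tag' -> no
  Word 4: 'tin' -> no
  Word 5: 'tag' -> no
  Word 6: 'cat' -> MATCH
  Word 7: 'cat' -> MATCH
  Word 8: 'pin' -> no
Total matches: 2

2


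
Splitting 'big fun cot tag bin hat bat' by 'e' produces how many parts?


Splitting by 'e' breaks the string at each occurrence of the separator.
Text: 'big fun cot tag bin hat bat'
Parts after split:
  Part 1: 'big fun cot tag bin hat bat'
Total parts: 1

1


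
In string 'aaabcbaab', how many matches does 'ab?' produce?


Pattern 'ab?' matches 'a' optionally followed by 'b'.
String: 'aaabcbaab'
Scanning left to right for 'a' then checking next char:
  Match 1: 'a' (a not followed by b)
  Match 2: 'a' (a not followed by b)
  Match 3: 'ab' (a followed by b)
  Match 4: 'a' (a not followed by b)
  Match 5: 'ab' (a followed by b)
Total matches: 5

5


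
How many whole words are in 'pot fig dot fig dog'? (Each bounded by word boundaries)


Word boundaries (\b) mark the start/end of each word.
Text: 'pot fig dot fig dog'
Splitting by whitespace:
  Word 1: 'pot'
  Word 2: 'fig'
  Word 3: 'dot'
  Word 4: 'fig'
  Word 5: 'dog'
Total whole words: 5

5


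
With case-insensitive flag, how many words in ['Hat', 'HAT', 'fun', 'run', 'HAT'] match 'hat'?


Case-insensitive matching: compare each word's lowercase form to 'hat'.
  'Hat' -> lower='hat' -> MATCH
  'HAT' -> lower='hat' -> MATCH
  'fun' -> lower='fun' -> no
  'run' -> lower='run' -> no
  'HAT' -> lower='hat' -> MATCH
Matches: ['Hat', 'HAT', 'HAT']
Count: 3

3


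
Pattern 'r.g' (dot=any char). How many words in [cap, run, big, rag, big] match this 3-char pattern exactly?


Pattern 'r.g' means: starts with 'r', any single char, ends with 'g'.
Checking each word (must be exactly 3 chars):
  'cap' (len=3): no
  'run' (len=3): no
  'big' (len=3): no
  'rag' (len=3): MATCH
  'big' (len=3): no
Matching words: ['rag']
Total: 1

1


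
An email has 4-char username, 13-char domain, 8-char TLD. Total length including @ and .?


An email address has format: username@domain.tld
Username length: 4
'@' character: 1
Domain length: 13
'.' character: 1
TLD length: 8
Total = 4 + 1 + 13 + 1 + 8 = 27

27


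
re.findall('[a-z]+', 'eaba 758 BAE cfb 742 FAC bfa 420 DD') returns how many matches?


Pattern '[a-z]+' finds one or more lowercase letters.
Text: 'eaba 758 BAE cfb 742 FAC bfa 420 DD'
Scanning for matches:
  Match 1: 'eaba'
  Match 2: 'cfb'
  Match 3: 'bfa'
Total matches: 3

3


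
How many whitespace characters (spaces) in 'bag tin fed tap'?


\s matches whitespace characters (spaces, tabs, etc.).
Text: 'bag tin fed tap'
This text has 4 words separated by spaces.
Number of spaces = number of words - 1 = 4 - 1 = 3

3


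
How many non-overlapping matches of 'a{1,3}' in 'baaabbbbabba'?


Pattern 'a{1,3}' matches between 1 and 3 consecutive a's (greedy).
String: 'baaabbbbabba'
Finding runs of a's and applying greedy matching:
  Run at pos 1: 'aaa' (length 3)
  Run at pos 8: 'a' (length 1)
  Run at pos 11: 'a' (length 1)
Matches: ['aaa', 'a', 'a']
Count: 3

3
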